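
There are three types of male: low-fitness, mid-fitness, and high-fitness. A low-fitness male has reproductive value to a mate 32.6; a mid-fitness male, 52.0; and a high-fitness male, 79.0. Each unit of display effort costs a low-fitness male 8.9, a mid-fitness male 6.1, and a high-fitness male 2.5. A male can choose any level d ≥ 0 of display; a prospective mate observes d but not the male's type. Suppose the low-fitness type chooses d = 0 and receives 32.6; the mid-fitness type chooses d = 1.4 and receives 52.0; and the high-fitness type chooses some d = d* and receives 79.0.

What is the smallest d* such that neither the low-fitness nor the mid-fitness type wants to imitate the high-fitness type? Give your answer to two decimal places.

5.83

Low-fitness type (on-path payoff 32.6) won't mimic when 32.6 ≥ 79.0 − 8.9·d*, i.e. d* ≥ 5.21.
Mid-fitness type (on-path payoff 52.0 − 6.1×1.4 = 43.46) won't mimic when 43.46 ≥ 79.0 − 6.1·d*, i.e. d* ≥ 5.83.
Both must hold, so d* = max(5.21, 5.83) = 5.83. The mid-fitness type's constraint binds.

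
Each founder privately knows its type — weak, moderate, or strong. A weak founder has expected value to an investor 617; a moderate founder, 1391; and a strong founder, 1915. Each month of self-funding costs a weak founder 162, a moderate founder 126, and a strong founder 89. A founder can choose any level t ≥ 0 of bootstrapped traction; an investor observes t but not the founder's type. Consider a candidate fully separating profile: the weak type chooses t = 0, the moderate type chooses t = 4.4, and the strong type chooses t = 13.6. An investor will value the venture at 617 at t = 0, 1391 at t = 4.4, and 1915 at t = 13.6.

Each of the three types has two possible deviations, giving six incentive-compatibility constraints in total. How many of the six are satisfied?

Moderate (own payoff 1391 − 126×4.4 = 836.6): to t=0 gives 617 → no gain ✓; to t=13.6 gives 1915 − 126×13.6 = 201.4 → no gain ✓.
Weak (own payoff 617): to t=4.4 gives 1391 − 162×4.4 = 678.2 → profitable ✗; to t=13.6 gives 1915 − 162×13.6 = -288.2 → no gain ✓.
Strong (own payoff 1915 − 89×13.6 = 704.6): to t=0 gives 617 → no gain ✓; to t=4.4 gives 1391 − 89×4.4 = 999.4 → profitable ✗.
4 of the 6 constraints hold; not an equilibrium.

4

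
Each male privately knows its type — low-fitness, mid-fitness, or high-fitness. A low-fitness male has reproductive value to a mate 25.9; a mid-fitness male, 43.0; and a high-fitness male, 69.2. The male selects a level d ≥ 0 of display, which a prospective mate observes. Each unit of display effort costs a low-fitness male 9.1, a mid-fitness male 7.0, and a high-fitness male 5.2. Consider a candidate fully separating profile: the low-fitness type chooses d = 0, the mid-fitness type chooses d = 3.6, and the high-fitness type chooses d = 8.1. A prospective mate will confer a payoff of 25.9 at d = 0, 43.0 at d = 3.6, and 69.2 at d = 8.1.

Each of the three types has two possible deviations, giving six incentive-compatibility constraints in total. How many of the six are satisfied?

Mid-fitness (own payoff 43.0 − 7.0×3.6 = 17.8): to d=0 gives 25.9 → profitable ✗; to d=8.1 gives 69.2 − 7.0×8.1 = 12.5 → no gain ✓.
Low-fitness (own payoff 25.9): to d=3.6 gives 43.0 − 9.1×3.6 = 10.24 → no gain ✓; to d=8.1 gives 69.2 − 9.1×8.1 = -4.51 → no gain ✓.
High-fitness (own payoff 69.2 − 5.2×8.1 = 27.08): to d=0 gives 25.9 → no gain ✓; to d=3.6 gives 43.0 − 5.2×3.6 = 24.28 → no gain ✓.
5 of the 6 constraints hold; not an equilibrium.

5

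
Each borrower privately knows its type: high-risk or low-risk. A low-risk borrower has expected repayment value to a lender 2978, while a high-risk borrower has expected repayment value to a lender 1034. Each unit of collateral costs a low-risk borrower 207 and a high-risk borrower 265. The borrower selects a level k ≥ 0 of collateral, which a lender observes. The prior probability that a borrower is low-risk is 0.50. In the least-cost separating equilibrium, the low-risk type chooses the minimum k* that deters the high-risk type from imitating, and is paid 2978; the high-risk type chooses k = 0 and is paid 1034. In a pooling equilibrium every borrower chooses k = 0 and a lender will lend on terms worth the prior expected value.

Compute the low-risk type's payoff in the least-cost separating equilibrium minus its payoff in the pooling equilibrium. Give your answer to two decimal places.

Least-cost separating signal: k* solves 1034 = 2978 − 265·k*, so k* = (2978 − 1034)/265 ≈ 7.3358.
Low-risk type's separating payoff: 2978 − 207 × k* = 2978 − 207 × (2978 − 1034)/265 = 2978 − 402408/265 ≈ 1459.4792.
Pooling payoff: 0.50 × 2978 + 0.50 × 1034 = 2006.
Difference: 1459.4792 − 2006 = -546.5208, i.e. -546.52 to two decimal places.
The low-risk type would prefer the pooling outcome.

-546.52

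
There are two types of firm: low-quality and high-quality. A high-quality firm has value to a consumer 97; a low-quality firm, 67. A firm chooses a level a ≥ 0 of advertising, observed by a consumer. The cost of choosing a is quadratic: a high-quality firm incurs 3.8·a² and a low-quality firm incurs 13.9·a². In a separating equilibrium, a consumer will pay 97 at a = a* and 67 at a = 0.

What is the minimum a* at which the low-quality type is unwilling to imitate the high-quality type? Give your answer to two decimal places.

1.47

The low-quality type at a = 0 receives 67; imitating at a* yields 97 − 13.9·a*².
Indifference: 67 = 97 − 13.9·a*², so a*² = (97 − 67) / 13.9 ≈ 2.1583.
a* = √2.1583 ≈ 1.47.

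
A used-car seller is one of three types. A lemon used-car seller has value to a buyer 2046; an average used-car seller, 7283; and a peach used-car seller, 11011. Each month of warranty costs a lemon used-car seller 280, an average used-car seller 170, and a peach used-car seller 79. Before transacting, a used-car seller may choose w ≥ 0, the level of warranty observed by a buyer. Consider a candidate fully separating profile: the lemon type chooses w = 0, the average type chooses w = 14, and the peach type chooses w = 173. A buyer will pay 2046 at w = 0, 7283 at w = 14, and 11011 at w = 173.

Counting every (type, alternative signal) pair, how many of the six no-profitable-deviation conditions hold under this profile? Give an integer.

Average (own payoff 7283 − 170×14 = 4903): to w=0 gives 2046 → no gain ✓; to w=173 gives 11011 − 170×173 = -18399 → no gain ✓.
Lemon (own payoff 2046): to w=14 gives 7283 − 280×14 = 3363 → profitable ✗; to w=173 gives 11011 − 280×173 = -37429 → no gain ✓.
Peach (own payoff 11011 − 79×173 = -2656): to w=0 gives 2046 → profitable ✗; to w=14 gives 7283 − 79×14 = 6177 → profitable ✗.
3 of the 6 constraints hold; not an equilibrium.

3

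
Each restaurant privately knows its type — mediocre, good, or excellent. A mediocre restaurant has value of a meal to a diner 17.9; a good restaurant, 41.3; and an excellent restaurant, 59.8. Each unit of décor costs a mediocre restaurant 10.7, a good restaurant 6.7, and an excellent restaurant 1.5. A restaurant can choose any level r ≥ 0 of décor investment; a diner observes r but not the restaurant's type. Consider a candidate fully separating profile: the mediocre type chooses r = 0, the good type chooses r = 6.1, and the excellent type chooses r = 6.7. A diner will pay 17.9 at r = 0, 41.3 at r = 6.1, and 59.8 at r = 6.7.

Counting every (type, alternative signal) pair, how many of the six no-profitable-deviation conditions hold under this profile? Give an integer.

Mediocre (own payoff 17.9): to r=6.1 gives 41.3 − 10.7×6.1 = -23.97 → no gain ✓; to r=6.7 gives 59.8 − 10.7×6.7 = -11.89 → no gain ✓.
Good (own payoff 41.3 − 6.7×6.1 = 0.43): to r=0 gives 17.9 → profitable ✗; to r=6.7 gives 59.8 − 6.7×6.7 = 14.91 → profitable ✗.
Excellent (own payoff 59.8 − 1.5×6.7 = 49.75): to r=0 gives 17.9 → no gain ✓; to r=6.1 gives 41.3 − 1.5×6.1 = 32.15 → no gain ✓.
4 of the 6 constraints hold; not an equilibrium.

4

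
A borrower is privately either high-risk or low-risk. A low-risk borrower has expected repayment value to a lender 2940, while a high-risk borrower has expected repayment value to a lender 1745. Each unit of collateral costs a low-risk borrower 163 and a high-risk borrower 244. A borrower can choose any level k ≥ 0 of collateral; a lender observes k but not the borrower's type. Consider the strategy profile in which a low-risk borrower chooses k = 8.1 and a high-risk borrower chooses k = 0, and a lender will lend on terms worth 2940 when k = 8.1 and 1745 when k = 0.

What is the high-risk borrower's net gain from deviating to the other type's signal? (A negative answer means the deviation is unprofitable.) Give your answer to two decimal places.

Playing k = 0 the high-risk borrower receives 1745.
Deviating to k = 8.1 brings payment 2940 at cost 244 × 8.1 = 1976.4, netting 963.6.
Gain from deviating: 963.6 − 1745 = -781.40.
The gain is negative, so the high-risk type's incentive-compatibility constraint is satisfied.

-781.40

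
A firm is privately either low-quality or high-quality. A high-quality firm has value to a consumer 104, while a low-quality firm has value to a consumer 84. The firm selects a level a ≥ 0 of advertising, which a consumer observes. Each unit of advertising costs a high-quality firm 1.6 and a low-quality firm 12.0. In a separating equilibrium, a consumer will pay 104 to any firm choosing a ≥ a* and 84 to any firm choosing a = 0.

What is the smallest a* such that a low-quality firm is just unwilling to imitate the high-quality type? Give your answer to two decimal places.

A low-quality firm choosing a = 0 receives 84.
Imitating at a* instead would pay 104 at cost 12.0·a*, netting 104 − 12.0·a*.
Indifference: 84 = 104 − 12.0·a*, so a* = (104 − 84) / 12.0 ≈ 1.67.
This is the low-quality type's binding incentive-compatibility constraint; any a ≥ 1.67 sustains separation on that side.

1.67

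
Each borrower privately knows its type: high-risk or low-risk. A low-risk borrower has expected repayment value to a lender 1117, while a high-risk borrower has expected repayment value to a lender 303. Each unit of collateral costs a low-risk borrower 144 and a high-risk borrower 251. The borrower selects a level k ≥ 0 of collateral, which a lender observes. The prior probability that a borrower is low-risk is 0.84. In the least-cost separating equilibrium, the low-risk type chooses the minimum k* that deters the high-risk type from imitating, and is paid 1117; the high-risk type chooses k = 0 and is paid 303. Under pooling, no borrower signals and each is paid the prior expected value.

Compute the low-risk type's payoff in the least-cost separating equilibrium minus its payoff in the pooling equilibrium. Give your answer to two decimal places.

-336.76

Least-cost separating signal: k* solves 303 = 1117 − 251·k*, so k* = (1117 − 303)/251 ≈ 3.2430.
Low-risk type's separating payoff: 1117 − 144 × k* = 1117 − 144 × (1117 − 303)/251 = 1117 − 117216/251 ≈ 650.0040.
Pooling payoff: 0.84 × 1117 + 0.16 × 303 = 986.76.
Difference: 650.0040 − 986.76 = -336.756, i.e. -336.76 to two decimal places.
The low-risk type would prefer the pooling outcome.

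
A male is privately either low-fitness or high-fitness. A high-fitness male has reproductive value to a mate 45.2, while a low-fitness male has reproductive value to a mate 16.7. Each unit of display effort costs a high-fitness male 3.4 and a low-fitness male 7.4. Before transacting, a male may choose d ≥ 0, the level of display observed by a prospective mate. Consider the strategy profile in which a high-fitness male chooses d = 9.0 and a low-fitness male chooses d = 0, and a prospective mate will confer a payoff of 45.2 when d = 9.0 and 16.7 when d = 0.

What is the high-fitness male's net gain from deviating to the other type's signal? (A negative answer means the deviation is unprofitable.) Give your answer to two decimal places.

Playing d = 9.0 the high-fitness male receives 45.2 − 3.4 × 9.0 = 14.6.
Deviating to d = 0 yields 16.7 instead.
Gain from deviating: 16.7 − 14.6 = 2.10.
The gain is positive, so the high-fitness type's incentive-compatibility constraint is violated — this profile is not a separating equilibrium.

2.10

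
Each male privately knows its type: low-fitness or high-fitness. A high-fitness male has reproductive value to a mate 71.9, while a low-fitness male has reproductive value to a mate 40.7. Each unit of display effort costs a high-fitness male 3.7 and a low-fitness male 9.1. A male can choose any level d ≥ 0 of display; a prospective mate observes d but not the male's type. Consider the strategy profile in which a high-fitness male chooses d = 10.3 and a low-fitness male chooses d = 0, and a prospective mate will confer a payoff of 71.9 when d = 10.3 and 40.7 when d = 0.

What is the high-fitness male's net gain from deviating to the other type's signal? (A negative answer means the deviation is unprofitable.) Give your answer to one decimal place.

6.9

Playing d = 10.3 the high-fitness male receives 71.9 − 3.7 × 10.3 = 33.79.
Deviating to d = 0 yields 40.7 instead.
Gain from deviating: 40.7 − 33.79 = 6.91, i.e. 6.9 to one decimal place.
The gain is positive, so the high-fitness type's incentive-compatibility constraint is violated — this profile is not a separating equilibrium.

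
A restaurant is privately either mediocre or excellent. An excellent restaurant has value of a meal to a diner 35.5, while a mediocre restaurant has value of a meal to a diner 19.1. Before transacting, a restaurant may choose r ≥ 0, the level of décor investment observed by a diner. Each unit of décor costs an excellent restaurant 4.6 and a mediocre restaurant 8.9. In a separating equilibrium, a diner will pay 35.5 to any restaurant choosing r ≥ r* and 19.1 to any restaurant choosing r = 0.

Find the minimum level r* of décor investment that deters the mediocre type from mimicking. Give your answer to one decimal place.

1.8

A mediocre restaurant choosing r = 0 receives 19.1.
Imitating at r* instead would pay 35.5 at cost 8.9·r*, netting 35.5 − 8.9·r*.
Indifference: 19.1 = 35.5 − 8.9·r*, so r* = (35.5 − 19.1) / 8.9 ≈ 1.8.
At r* the mediocre type's incentive constraint just binds; the excellent type strictly prefers r* since its per-unit cost is lower.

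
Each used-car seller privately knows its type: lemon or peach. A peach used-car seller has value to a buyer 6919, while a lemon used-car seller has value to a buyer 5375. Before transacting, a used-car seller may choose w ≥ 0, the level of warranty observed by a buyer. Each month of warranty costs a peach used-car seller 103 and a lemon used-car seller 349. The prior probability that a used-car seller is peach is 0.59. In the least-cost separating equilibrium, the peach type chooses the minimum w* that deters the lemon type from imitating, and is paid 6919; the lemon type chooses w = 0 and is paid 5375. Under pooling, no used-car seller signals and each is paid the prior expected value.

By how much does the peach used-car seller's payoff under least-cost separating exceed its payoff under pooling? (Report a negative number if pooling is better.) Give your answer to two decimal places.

Least-cost separating signal: w* solves 5375 = 6919 − 349·w*, so w* = (6919 − 5375)/349 ≈ 4.4241.
Peach type's separating payoff: 6919 − 103 × w* = 6919 − 103 × (6919 − 5375)/349 = 6919 − 159032/349 ≈ 6463.3209.
Pooling payoff: 0.59 × 6919 + 0.41 × 5375 = 6285.96.
Difference: 6463.3209 − 6285.96 = 177.3609, i.e. 177.36 to two decimal places.
The peach type prefers to separate.

177.36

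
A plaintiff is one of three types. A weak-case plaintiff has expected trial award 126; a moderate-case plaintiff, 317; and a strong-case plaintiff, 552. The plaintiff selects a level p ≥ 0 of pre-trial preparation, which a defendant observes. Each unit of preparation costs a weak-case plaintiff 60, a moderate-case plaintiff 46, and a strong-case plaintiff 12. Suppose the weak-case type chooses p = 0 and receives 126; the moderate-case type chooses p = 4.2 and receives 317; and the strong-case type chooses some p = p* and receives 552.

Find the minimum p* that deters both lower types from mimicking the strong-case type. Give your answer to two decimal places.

Weak-case type (on-path payoff 126) won't mimic when 126 ≥ 552 − 60·p*, i.e. p* ≥ 7.10.
Moderate-case type (on-path payoff 317 − 46×4.2 = 123.8) won't mimic when 123.8 ≥ 552 − 46·p*, i.e. p* ≥ 9.31.
Both must hold, so p* = max(7.10, 9.31) = 9.31. The moderate-case type's constraint binds.

9.31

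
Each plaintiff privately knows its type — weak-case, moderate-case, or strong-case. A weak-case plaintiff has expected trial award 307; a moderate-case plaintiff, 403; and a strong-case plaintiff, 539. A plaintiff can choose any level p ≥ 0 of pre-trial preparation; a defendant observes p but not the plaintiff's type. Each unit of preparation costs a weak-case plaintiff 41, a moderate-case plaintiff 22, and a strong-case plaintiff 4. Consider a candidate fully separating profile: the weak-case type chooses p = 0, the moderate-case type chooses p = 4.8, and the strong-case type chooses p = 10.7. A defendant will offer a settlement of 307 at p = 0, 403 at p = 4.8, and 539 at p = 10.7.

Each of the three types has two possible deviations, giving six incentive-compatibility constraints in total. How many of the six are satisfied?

4

Strong-case (own payoff 539 − 4×10.7 = 496.2): to p=0 gives 307 → no gain ✓; to p=4.8 gives 403 − 4×4.8 = 383.8 → no gain ✓.
Moderate-case (own payoff 403 − 22×4.8 = 297.4): to p=0 gives 307 → profitable ✗; to p=10.7 gives 539 − 22×10.7 = 303.6 → profitable ✗.
Weak-case (own payoff 307): to p=4.8 gives 403 − 41×4.8 = 206.2 → no gain ✓; to p=10.7 gives 539 − 41×10.7 = 100.3 → no gain ✓.
4 of the 6 constraints hold; not an equilibrium.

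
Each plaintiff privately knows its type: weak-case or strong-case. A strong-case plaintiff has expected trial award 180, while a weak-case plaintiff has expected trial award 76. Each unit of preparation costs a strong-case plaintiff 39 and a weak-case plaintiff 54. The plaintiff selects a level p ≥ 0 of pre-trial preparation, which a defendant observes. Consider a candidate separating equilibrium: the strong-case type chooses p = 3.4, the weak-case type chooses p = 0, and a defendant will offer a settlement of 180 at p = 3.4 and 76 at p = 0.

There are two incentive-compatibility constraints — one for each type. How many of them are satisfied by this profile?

1

Strong-case type: signal → 180 − 39 × 3.4 = 47.4; deviate to 0 → 76. IC fails (47.4 < 76).
Weak-case type: stay at 0 → 76; mimic → 180 − 54 × 3.4 = -3.6. IC holds (76 ≥ -3.6).
1 of 2 constraints hold, so this profile is not an equilibrium.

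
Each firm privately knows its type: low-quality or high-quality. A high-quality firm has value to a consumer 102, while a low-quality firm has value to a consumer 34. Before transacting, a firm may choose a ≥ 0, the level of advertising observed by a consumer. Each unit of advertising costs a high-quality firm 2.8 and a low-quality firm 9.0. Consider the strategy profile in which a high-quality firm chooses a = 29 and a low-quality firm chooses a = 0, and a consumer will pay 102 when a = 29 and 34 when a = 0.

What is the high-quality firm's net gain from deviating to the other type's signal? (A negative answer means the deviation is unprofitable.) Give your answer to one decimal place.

Playing a = 29 the high-quality firm receives 102 − 2.8 × 29 = 20.8.
Deviating to a = 0 yields 34 instead.
Gain from deviating: 34 − 20.8 = 13.2.
The gain is positive, so the high-quality type's incentive-compatibility constraint is violated — this profile is not a separating equilibrium.

13.2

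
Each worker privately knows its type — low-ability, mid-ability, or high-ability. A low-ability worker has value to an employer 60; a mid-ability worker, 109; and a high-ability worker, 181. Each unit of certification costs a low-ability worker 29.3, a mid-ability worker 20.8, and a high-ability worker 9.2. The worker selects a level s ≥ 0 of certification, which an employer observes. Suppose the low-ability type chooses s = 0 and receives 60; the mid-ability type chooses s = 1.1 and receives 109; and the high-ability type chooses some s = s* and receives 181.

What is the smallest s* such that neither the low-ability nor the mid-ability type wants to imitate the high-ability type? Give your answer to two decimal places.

Low-ability type (on-path payoff 60) won't mimic when 60 ≥ 181 − 29.3·s*, i.e. s* ≥ 4.13.
Mid-ability type (on-path payoff 109 − 20.8×1.1 = 86.12) won't mimic when 86.12 ≥ 181 − 20.8·s*, i.e. s* ≥ 4.56.
Both must hold, so s* = max(4.13, 4.56) = 4.56. The mid-ability type's constraint binds.

4.56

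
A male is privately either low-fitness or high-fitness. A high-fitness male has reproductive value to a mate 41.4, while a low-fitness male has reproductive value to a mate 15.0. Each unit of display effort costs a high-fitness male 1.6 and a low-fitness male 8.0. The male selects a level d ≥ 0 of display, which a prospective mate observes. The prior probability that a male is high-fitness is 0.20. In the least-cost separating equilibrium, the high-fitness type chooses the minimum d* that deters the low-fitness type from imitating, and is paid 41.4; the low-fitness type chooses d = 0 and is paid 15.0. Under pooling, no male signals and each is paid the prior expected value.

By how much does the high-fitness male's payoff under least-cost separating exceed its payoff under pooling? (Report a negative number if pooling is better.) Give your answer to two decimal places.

15.84

Least-cost separating signal: d* solves 15.0 = 41.4 − 8.0·d*, so d* = (41.4 − 15.0)/8.0 = 3.3.
High-fitness type's separating payoff: 41.4 − 1.6 × d* = 41.4 − 1.6 × (41.4 − 15.0)/8.0 = 41.4 − 42.24/8.0 = 36.12.
Pooling payoff: 0.20 × 41.4 + 0.80 × 15.0 = 20.28.
Difference: 36.12 − 20.28 = 15.84.
The high-fitness type prefers to separate.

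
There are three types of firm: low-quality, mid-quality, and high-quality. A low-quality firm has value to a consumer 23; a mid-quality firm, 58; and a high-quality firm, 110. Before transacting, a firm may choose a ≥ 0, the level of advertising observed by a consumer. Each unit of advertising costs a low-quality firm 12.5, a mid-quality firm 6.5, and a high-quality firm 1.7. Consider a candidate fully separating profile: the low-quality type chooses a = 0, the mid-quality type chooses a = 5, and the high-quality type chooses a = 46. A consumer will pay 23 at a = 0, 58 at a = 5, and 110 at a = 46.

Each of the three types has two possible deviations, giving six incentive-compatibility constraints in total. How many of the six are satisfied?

5

Mid-quality (own payoff 58 − 6.5×5 = 25.5): to a=0 gives 23 → no gain ✓; to a=46 gives 110 − 6.5×46 = -189 → no gain ✓.
High-quality (own payoff 110 − 1.7×46 = 31.8): to a=0 gives 23 → no gain ✓; to a=5 gives 58 − 1.7×5 = 49.5 → profitable ✗.
Low-quality (own payoff 23): to a=5 gives 58 − 12.5×5 = -4.5 → no gain ✓; to a=46 gives 110 − 12.5×46 = -465 → no gain ✓.
5 of the 6 constraints hold; not an equilibrium.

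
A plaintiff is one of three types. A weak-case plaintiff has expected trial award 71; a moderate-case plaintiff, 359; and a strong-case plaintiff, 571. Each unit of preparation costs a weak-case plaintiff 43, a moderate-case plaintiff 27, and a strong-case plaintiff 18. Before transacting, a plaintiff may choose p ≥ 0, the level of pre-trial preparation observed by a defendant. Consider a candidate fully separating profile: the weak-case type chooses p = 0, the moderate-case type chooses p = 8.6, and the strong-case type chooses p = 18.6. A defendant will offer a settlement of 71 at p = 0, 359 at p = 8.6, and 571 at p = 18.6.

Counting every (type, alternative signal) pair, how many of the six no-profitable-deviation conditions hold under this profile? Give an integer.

Moderate-case (own payoff 359 − 27×8.6 = 126.8): to p=0 gives 71 → no gain ✓; to p=18.6 gives 571 − 27×18.6 = 68.8 → no gain ✓.
Strong-case (own payoff 571 − 18×18.6 = 236.2): to p=0 gives 71 → no gain ✓; to p=8.6 gives 359 − 18×8.6 = 204.2 → no gain ✓.
Weak-case (own payoff 71): to p=8.6 gives 359 − 43×8.6 = -10.8 → no gain ✓; to p=18.6 gives 571 − 43×18.6 = -228.8 → no gain ✓.
6 of the 6 constraints hold; this profile is a separating equilibrium.

6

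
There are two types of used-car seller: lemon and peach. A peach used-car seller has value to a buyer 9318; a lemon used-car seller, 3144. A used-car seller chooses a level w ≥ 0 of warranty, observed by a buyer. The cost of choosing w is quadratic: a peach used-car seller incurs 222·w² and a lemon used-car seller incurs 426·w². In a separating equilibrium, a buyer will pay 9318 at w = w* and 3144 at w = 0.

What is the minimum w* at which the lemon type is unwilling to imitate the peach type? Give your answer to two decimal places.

3.81

The lemon type at w = 0 receives 3144; imitating at w* yields 9318 − 426·w*².
Indifference: 3144 = 9318 − 426·w*², so w*² = (9318 − 3144) / 426 ≈ 14.4930.
w* = √14.4930 ≈ 3.81.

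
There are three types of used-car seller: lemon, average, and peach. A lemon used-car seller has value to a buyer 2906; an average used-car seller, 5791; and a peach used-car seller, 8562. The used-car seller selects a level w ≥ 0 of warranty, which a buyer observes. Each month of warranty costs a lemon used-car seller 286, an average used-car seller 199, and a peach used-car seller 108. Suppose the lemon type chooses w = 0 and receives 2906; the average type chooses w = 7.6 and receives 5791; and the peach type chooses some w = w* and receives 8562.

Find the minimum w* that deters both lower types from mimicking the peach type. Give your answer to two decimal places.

Lemon type (on-path payoff 2906) won't mimic when 2906 ≥ 8562 − 286·w*, i.e. w* ≥ 19.78.
Average type (on-path payoff 5791 − 199×7.6 = 4278.6) won't mimic when 4278.6 ≥ 8562 − 199·w*, i.e. w* ≥ 21.52.
Both must hold, so w* = max(19.78, 21.52) = 21.52. The average type's constraint binds.

21.52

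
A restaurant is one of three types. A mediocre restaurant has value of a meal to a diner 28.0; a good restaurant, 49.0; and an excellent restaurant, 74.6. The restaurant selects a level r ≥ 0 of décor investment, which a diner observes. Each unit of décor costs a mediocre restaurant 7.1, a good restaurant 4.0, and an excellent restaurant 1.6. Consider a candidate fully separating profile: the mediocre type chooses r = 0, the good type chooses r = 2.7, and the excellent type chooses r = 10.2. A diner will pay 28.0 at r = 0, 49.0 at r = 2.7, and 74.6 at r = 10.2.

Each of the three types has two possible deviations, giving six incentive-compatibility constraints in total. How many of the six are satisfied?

Good (own payoff 49.0 − 4.0×2.7 = 38.2): to r=0 gives 28.0 → no gain ✓; to r=10.2 gives 74.6 − 4.0×10.2 = 33.8 → no gain ✓.
Mediocre (own payoff 28.0): to r=2.7 gives 49.0 − 7.1×2.7 = 29.83 → profitable ✗; to r=10.2 gives 74.6 − 7.1×10.2 = 2.18 → no gain ✓.
Excellent (own payoff 74.6 − 1.6×10.2 = 58.28): to r=0 gives 28.0 → no gain ✓; to r=2.7 gives 49.0 − 1.6×2.7 = 44.68 → no gain ✓.
5 of the 6 constraints hold; not an equilibrium.

5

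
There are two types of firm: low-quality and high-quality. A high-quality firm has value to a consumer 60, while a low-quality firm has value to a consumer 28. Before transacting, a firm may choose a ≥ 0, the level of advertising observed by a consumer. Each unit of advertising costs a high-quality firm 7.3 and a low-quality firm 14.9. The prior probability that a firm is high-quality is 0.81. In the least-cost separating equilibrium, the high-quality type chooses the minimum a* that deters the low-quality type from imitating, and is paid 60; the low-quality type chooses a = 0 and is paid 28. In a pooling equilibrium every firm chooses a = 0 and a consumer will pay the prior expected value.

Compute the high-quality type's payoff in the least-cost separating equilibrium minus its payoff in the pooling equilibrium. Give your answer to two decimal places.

-9.60

Least-cost separating signal: a* solves 28 = 60 − 14.9·a*, so a* = (60 − 28)/14.9 ≈ 2.1477.
High-quality type's separating payoff: 60 − 7.3 × a* = 60 − 7.3 × (60 − 28)/14.9 = 60 − 233.6/14.9 ≈ 44.3221.
Pooling payoff: 0.81 × 60 + 0.19 × 28 = 53.92.
Difference: 44.3221 − 53.92 = -9.5979, i.e. -9.60 to two decimal places.
The high-quality type would prefer the pooling outcome.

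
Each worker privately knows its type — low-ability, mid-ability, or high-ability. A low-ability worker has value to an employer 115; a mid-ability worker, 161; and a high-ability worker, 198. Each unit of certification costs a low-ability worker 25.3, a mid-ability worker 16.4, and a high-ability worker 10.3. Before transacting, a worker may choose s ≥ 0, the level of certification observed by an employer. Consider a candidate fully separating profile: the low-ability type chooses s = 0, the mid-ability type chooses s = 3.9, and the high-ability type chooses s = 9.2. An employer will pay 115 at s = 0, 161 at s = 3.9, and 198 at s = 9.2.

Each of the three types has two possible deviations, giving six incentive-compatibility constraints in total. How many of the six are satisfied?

Mid-ability (own payoff 161 − 16.4×3.9 = 97.04): to s=0 gives 115 → profitable ✗; to s=9.2 gives 198 − 16.4×9.2 = 47.12 → no gain ✓.
Low-ability (own payoff 115): to s=3.9 gives 161 − 25.3×3.9 = 62.33 → no gain ✓; to s=9.2 gives 198 − 25.3×9.2 = -34.76 → no gain ✓.
High-ability (own payoff 198 − 10.3×9.2 = 103.24): to s=0 gives 115 → profitable ✗; to s=3.9 gives 161 − 10.3×3.9 = 120.83 → profitable ✗.
3 of the 6 constraints hold; not an equilibrium.

3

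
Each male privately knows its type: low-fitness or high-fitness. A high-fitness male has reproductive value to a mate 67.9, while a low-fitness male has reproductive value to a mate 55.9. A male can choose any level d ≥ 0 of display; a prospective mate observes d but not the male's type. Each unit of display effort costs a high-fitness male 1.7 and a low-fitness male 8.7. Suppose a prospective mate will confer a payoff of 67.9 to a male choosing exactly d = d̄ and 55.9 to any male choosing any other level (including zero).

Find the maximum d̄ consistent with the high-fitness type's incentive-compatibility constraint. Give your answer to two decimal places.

Choosing d̄ yields the high-fitness type 67.9 − 1.7·d̄; choosing zero yields 55.9.
The high-fitness type is indifferent at 67.9 − 1.7·d̄ = 55.9, i.e. d̄ = (67.9 − 55.9) / 1.7 ≈ 7.06.
For any d̄ above 7.06 the high-fitness type would rather pool at zero, so separation collapses.

7.06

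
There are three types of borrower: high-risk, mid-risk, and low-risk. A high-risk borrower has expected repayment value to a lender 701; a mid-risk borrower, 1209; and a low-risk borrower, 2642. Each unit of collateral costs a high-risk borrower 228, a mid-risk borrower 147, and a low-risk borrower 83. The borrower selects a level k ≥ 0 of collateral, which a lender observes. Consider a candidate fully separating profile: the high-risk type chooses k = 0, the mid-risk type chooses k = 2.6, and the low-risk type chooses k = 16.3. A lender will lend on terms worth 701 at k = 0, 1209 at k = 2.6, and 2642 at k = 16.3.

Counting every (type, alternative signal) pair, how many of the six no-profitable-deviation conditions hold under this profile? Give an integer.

6

High-risk (own payoff 701): to k=2.6 gives 1209 − 228×2.6 = 616.2 → no gain ✓; to k=16.3 gives 2642 − 228×16.3 = -1074.4 → no gain ✓.
Mid-risk (own payoff 1209 − 147×2.6 = 826.8): to k=0 gives 701 → no gain ✓; to k=16.3 gives 2642 − 147×16.3 = 245.9 → no gain ✓.
Low-risk (own payoff 2642 − 83×16.3 = 1289.1): to k=0 gives 701 → no gain ✓; to k=2.6 gives 1209 − 83×2.6 = 993.2 → no gain ✓.
6 of the 6 constraints hold; this profile is a separating equilibrium.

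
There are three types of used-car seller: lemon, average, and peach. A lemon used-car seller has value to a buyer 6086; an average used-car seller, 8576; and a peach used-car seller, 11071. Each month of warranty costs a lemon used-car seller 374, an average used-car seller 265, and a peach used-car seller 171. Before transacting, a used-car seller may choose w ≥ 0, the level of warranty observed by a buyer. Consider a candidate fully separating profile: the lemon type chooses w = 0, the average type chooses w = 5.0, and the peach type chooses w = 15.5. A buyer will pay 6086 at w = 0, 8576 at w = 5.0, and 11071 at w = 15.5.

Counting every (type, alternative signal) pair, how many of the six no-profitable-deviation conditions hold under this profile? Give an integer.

5

Lemon (own payoff 6086): to w=5.0 gives 8576 − 374×5.0 = 6706 → profitable ✗; to w=15.5 gives 11071 − 374×15.5 = 5274 → no gain ✓.
Average (own payoff 8576 − 265×5.0 = 7251): to w=0 gives 6086 → no gain ✓; to w=15.5 gives 11071 − 265×15.5 = 6963.5 → no gain ✓.
Peach (own payoff 11071 − 171×15.5 = 8420.5): to w=0 gives 6086 → no gain ✓; to w=5.0 gives 8576 − 171×5.0 = 7721 → no gain ✓.
5 of the 6 constraints hold; not an equilibrium.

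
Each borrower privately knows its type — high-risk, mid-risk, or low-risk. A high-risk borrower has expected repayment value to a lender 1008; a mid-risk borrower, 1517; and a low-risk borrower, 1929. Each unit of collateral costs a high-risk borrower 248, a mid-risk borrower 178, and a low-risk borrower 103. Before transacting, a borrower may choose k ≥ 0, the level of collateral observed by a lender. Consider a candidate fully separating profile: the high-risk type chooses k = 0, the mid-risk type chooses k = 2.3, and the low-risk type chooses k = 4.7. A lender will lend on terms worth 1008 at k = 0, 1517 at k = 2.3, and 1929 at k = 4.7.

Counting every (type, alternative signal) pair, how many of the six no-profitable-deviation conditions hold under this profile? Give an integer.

6

High-risk (own payoff 1008): to k=2.3 gives 1517 − 248×2.3 = 946.6 → no gain ✓; to k=4.7 gives 1929 − 248×4.7 = 763.4 → no gain ✓.
Mid-risk (own payoff 1517 − 178×2.3 = 1107.6): to k=0 gives 1008 → no gain ✓; to k=4.7 gives 1929 − 178×4.7 = 1092.4 → no gain ✓.
Low-risk (own payoff 1929 − 103×4.7 = 1444.9): to k=0 gives 1008 → no gain ✓; to k=2.3 gives 1517 − 103×2.3 = 1280.1 → no gain ✓.
6 of the 6 constraints hold; this profile is a separating equilibrium.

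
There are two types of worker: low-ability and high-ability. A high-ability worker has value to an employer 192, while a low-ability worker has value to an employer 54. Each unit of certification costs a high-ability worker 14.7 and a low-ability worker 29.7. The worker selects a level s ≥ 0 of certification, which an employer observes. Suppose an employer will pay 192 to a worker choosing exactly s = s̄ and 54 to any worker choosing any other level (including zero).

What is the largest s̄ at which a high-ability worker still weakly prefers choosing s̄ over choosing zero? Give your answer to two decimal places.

Choosing s̄ yields the high-ability type 192 − 14.7·s̄; choosing zero yields 54.
The high-ability type is indifferent at 192 − 14.7·s̄ = 54, i.e. s̄ = (192 − 54) / 14.7 ≈ 9.39.
For any s̄ above 9.39 the high-ability type would rather pool at zero, so separation collapses.

9.39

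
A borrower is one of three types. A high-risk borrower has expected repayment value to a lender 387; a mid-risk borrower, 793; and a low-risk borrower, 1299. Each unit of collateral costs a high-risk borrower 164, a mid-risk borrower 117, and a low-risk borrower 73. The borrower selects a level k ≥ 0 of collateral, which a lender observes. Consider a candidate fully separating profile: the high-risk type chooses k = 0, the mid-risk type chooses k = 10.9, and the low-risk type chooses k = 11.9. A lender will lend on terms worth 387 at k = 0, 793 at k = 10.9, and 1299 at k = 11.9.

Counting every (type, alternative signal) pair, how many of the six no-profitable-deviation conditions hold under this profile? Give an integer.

High-risk (own payoff 387): to k=10.9 gives 793 − 164×10.9 = -994.6 → no gain ✓; to k=11.9 gives 1299 − 164×11.9 = -652.6 → no gain ✓.
Low-risk (own payoff 1299 − 73×11.9 = 430.3): to k=0 gives 387 → no gain ✓; to k=10.9 gives 793 − 73×10.9 = -2.7 → no gain ✓.
Mid-risk (own payoff 793 − 117×10.9 = -482.3): to k=0 gives 387 → profitable ✗; to k=11.9 gives 1299 − 117×11.9 = -93.3 → profitable ✗.
4 of the 6 constraints hold; not an equilibrium.

4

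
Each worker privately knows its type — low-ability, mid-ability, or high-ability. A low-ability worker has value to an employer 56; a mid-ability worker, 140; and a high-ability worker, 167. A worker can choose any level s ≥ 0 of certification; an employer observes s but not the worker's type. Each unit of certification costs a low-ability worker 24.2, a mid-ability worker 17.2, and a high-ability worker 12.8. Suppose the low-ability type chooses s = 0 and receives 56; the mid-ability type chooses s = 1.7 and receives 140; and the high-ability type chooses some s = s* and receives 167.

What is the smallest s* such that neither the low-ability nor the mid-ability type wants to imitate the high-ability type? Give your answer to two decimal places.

Mid-ability type (on-path payoff 140 − 17.2×1.7 = 110.76) won't mimic when 110.76 ≥ 167 − 17.2·s*, i.e. s* ≥ 3.27.
Low-ability type (on-path payoff 56) won't mimic when 56 ≥ 167 − 24.2·s*, i.e. s* ≥ 4.59.
Both must hold, so s* = max(4.59, 3.27) = 4.59. The low-ability type's constraint binds.

4.59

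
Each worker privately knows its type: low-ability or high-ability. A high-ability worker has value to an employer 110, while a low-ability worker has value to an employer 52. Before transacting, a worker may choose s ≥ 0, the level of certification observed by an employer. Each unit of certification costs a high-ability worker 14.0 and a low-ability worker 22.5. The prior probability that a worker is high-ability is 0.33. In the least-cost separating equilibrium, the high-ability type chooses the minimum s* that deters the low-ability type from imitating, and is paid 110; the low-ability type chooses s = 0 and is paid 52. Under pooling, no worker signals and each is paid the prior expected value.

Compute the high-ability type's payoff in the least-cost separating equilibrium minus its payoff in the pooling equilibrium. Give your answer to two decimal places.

2.77

Least-cost separating signal: s* solves 52 = 110 − 22.5·s*, so s* = (110 − 52)/22.5 ≈ 2.5778.
High-ability type's separating payoff: 110 − 14.0 × s* = 110 − 14.0 × (110 − 52)/22.5 = 110 − 812/22.5 ≈ 73.9111.
Pooling payoff: 0.33 × 110 + 0.67 × 52 = 71.14.
Difference: 73.9111 − 71.14 = 2.7711, i.e. 2.77 to two decimal places.
The high-ability type prefers to separate.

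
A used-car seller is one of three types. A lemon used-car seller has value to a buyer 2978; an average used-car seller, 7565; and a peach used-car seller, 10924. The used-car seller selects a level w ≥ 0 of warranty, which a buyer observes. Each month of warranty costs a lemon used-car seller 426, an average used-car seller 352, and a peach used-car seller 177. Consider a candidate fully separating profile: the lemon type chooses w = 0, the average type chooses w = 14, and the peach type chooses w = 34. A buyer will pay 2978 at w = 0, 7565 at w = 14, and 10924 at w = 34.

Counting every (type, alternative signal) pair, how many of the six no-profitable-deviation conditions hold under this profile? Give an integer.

4

Peach (own payoff 10924 − 177×34 = 4906): to w=0 gives 2978 → no gain ✓; to w=14 gives 7565 − 177×14 = 5087 → profitable ✗.
Lemon (own payoff 2978): to w=14 gives 7565 − 426×14 = 1601 → no gain ✓; to w=34 gives 10924 − 426×34 = -3560 → no gain ✓.
Average (own payoff 7565 − 352×14 = 2637): to w=0 gives 2978 → profitable ✗; to w=34 gives 10924 − 352×34 = -1044 → no gain ✓.
4 of the 6 constraints hold; not an equilibrium.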